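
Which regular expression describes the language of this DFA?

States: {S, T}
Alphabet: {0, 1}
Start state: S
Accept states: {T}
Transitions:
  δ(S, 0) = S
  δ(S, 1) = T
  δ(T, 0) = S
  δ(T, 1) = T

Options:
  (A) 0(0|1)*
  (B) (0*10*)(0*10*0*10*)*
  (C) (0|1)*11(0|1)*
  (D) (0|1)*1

Check each option against the DFA on short strings; one disagreement eliminates an option:
  (A) 0(0|1)*: on '0' the DFA goes S → S and rejects (S ∉ Accept), but the regex matches it → eliminate
  (B) (0*10*)(0*10*0*10*)*: on '10' the DFA goes S → T → S and rejects (S ∉ Accept), but the regex matches it → eliminate
  (C) (0|1)*11(0|1)*: on '1' the DFA goes S → T and accepts (T ∈ Accept), but the regex does not match it → eliminate
  (D) (0|1)*1: agrees with the DFA on every string of length ≤ 6
Only (D) is consistent with the DFA.
(D) (0|1)*1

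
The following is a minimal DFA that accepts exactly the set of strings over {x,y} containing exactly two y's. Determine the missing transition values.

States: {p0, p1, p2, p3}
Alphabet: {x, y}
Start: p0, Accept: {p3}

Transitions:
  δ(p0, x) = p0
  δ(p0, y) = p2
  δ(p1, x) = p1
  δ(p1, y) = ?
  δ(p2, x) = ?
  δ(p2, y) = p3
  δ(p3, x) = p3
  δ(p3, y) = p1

From the language and accept set, identify what each state tracks — p0: zero y's; p1: ≥ three y's (dead); p2: one y; p3: two y's.
Each missing δ(q, a) is the state matching the new tracked value after reading a.
δ(p1, y) = p1; δ(p2, x) = p2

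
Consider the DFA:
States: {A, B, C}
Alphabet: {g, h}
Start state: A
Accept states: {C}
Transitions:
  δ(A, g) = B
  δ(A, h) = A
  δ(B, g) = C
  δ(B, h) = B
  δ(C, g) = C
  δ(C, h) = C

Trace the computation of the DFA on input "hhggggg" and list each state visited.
read 'h': A → A
  read 'h': A → A
  read 'g': A → B
  read 'g': B → C
  read 'g': C → C
  read 'g': C → C
  read 'g': C → C
A -> A -> A -> B -> C -> C -> C -> C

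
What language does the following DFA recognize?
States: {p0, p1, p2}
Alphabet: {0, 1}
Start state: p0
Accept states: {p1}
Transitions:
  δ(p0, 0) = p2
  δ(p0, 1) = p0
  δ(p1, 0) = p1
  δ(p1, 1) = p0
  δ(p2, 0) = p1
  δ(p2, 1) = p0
Testing a few strings:
  '1111' → reject
  '11' → reject
  '1' → reject
  '01' → reject
State roles: p0=last symbol not 0; p1=two trailing 0's; p2=one trailing 0
All binary strings ending with 00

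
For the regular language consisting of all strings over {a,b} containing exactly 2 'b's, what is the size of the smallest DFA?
By Myhill–Nerode, count the distinguishable equivalence classes: 4 classes — having seen 0, 1, 2, or >2 copies of 'b'; the count-2 class is the only accepting one and >2 is dead.
4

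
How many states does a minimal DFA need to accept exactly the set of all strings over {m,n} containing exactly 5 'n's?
By Myhill–Nerode, count the distinguishable equivalence classes: 7 classes — having seen 0, 1, …, 5, or >5 copies of 'n'; the count-5 class is the only accepting one and >5 is dead.
7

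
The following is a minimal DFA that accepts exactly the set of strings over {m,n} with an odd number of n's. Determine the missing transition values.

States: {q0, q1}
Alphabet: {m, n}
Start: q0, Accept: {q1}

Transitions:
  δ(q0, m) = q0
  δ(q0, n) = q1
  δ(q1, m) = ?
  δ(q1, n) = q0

From the language and accept set, identify what each state tracks — q0: even number of n's so far; q1: odd number of n's so far.
Each missing δ(q, a) is the state matching the new tracked value after reading a.
δ(q1, m) = q1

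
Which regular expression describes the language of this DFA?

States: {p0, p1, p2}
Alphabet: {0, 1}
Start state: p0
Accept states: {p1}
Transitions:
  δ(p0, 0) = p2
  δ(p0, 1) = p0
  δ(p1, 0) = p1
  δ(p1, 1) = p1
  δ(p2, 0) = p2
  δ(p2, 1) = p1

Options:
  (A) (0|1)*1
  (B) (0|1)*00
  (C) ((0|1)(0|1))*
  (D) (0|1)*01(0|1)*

Check each option against the DFA on short strings; one disagreement eliminates an option:
  (A) (0|1)*1: on '1' the DFA goes p0 → p0 and rejects (p0 ∉ Accept), but the regex matches it → eliminate
  (B) (0|1)*00: on '00' the DFA goes p0 → p2 → p2 and rejects (p2 ∉ Accept), but the regex matches it → eliminate
  (C) ((0|1)(0|1))*: on ε the DFA stays in p0 and rejects (p0 ∉ Accept), but the regex matches it → eliminate
  (D) (0|1)*01(0|1)*: agrees with the DFA on every string of length ≤ 6
Only (D) is consistent with the DFA.
(D) (0|1)*01(0|1)*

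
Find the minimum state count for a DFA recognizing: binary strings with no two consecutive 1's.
By Myhill–Nerode, count the distinguishable equivalence classes: three classes — safe with last≠1 / safe with last=1 / 11 seen (dead).
3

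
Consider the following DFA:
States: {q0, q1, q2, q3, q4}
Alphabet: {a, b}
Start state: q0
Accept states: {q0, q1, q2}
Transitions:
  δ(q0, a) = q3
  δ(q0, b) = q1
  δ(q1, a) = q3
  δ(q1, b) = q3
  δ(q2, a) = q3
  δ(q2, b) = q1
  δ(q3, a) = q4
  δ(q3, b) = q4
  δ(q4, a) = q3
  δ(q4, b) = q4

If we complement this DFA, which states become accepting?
Complement accept states = All states \ Original accept states
= {q0, q1, q2, q3, q4} \ {q0, q1, q2}
{q3, q4}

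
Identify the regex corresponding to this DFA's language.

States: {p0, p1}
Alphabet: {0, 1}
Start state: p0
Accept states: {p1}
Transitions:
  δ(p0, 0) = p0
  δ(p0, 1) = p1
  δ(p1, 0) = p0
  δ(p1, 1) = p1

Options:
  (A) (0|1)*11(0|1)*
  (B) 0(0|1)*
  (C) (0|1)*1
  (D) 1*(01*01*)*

Check each option against the DFA on short strings; one disagreement eliminates an option:
  (A) (0|1)*11(0|1)*: on '1' the DFA goes p0 → p1 and accepts (p1 ∈ Accept), but the regex does not match it → eliminate
  (B) 0(0|1)*: on '0' the DFA goes p0 → p0 and rejects (p0 ∉ Accept), but the regex matches it → eliminate
  (C) (0|1)*1: agrees with the DFA on every string of length ≤ 6
  (D) 1*(01*01*)*: on ε the DFA stays in p0 and rejects (p0 ∉ Accept), but the regex matches it → eliminate
Only (C) is consistent with the DFA.
(C) (0|1)*1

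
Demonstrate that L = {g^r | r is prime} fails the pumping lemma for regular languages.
Assume L is regular with pumping length p. Idea: pumping by a suitable count produces a composite length.
Let q be a prime with q ≥ p and choose s = g^q ∈ L. By the pumping lemma, s = xyz with |xy| ≤ p, |y| = k ≥ 1. Take i = q+1: |xy^(q+1)z| = q + q·k = q(1+k). Since q ≥ 2 and 1+k ≥ 2, q(1+k) is composite, so xy^(q+1)z ∉ L.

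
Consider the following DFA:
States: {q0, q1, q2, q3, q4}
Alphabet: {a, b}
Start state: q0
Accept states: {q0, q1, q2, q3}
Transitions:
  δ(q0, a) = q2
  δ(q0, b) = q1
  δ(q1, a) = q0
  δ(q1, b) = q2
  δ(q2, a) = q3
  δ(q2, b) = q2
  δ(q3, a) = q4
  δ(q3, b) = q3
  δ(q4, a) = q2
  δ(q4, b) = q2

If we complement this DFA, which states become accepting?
Complement accept states = All states \ Original accept states
= {q0, q1, q2, q3, q4} \ {q0, q1, q2, q3}
{q4}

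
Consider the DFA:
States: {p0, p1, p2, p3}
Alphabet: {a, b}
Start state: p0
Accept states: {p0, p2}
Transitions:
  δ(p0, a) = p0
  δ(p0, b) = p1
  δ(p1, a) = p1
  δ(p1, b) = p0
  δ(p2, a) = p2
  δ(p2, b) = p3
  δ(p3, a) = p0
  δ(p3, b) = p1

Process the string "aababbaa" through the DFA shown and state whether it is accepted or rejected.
Processing string "aababbaa":
  p0 --a--> p0
  p0 --a--> p0
  p0 --b--> p1
  p1 --a--> p1
  p1 --b--> p0
  p0 --b--> p1
  p1 --a--> p1
  p1 --a--> p1
Final state: p1
Accept states: {p0, p2}
No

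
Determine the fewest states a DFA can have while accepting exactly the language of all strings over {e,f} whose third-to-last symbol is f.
By Myhill–Nerode, count the distinguishable equivalence classes: 2^3 = 8 classes — the DFA must remember the last 3 symbols read; every pair of distinct length-3 suffixes is distinguishable by some continuation.
8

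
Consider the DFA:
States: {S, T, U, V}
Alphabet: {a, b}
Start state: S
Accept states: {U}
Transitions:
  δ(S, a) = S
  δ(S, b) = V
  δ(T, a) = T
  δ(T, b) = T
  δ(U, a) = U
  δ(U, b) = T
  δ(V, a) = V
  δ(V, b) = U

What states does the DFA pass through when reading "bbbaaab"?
read 'b': S → V
  read 'b': V → U
  read 'b': U → T
  read 'a': T → T
  read 'a': T → T
  read 'a': T → T
  read 'b': T → T
S -> V -> U -> T -> T -> T -> T -> T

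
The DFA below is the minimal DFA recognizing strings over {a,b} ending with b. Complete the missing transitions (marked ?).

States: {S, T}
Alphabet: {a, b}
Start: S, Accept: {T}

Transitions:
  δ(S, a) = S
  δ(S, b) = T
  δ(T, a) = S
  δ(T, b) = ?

From the language and accept set, identify what each state tracks — S: last symbol not b; T: last symbol is b.
Each missing δ(q, a) is the state matching the new tracked value after reading a.
δ(T, b) = T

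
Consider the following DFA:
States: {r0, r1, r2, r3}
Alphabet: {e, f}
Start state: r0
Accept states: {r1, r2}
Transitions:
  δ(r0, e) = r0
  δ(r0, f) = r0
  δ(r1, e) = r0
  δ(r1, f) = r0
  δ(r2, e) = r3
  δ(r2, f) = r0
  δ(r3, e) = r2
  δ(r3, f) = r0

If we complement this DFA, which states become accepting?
Complement accept states = All states \ Original accept states
= {r0, r1, r2, r3} \ {r1, r2}
{r0, r3}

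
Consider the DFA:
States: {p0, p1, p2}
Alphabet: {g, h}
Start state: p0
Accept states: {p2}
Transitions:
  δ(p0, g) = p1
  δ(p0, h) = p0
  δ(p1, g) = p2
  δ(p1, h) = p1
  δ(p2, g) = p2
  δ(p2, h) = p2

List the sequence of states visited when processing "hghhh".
read 'h': p0 → p0
  read 'g': p0 → p1
  read 'h': p1 → p1
  read 'h': p1 → p1
  read 'h': p1 → p1
p0 -> p0 -> p1 -> p1 -> p1 -> p1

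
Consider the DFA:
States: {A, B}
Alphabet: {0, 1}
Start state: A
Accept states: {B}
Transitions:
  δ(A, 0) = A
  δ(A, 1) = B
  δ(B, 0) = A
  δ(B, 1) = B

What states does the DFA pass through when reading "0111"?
read '0': A → A
  read '1': A → B
  read '1': B → B
  read '1': B → B
A -> A -> B -> B -> B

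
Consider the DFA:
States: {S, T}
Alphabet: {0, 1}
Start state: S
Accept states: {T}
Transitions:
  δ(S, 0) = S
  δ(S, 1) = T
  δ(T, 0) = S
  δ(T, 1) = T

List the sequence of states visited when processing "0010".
read '0': S → S
  read '0': S → S
  read '1': S → T
  read '0': T → S
S -> S -> S -> T -> S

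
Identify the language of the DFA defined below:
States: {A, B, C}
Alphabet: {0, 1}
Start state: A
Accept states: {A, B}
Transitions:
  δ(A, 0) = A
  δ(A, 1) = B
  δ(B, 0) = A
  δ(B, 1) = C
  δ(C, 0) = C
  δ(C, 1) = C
Testing a few strings:
  '11' → reject
  '1101' → reject
  '10' → accept
  '01' → accept
State roles: A=last symbol not 1 (ok); B=last symbol 1 (ok); C=saw 11 (dead)
All binary strings with no two consecutive 1's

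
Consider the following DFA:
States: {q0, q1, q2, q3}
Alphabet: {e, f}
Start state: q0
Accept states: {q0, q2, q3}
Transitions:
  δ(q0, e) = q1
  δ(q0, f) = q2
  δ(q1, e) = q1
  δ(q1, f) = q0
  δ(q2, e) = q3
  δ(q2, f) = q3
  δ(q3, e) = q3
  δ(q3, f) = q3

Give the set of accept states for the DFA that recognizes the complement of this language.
Complement accept states = All states \ Original accept states
= {q0, q1, q2, q3} \ {q0, q2, q3}
{q1}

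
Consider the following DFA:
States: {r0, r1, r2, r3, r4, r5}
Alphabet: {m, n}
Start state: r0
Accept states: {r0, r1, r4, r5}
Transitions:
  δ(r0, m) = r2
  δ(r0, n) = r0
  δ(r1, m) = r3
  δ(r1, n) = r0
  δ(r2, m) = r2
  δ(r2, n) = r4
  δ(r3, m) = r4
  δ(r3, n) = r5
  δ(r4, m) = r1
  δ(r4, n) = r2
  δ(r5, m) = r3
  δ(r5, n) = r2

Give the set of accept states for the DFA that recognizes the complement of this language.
Complement accept states = All states \ Original accept states
= {r0, r1, r2, r3, r4, r5} \ {r0, r1, r4, r5}
{r2, r3}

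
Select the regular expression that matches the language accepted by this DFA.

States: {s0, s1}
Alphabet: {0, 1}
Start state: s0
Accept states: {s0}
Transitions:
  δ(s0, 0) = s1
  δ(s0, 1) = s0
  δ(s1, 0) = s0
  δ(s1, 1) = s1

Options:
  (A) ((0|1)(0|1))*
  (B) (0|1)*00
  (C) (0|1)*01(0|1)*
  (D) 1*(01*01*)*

Check each option against the DFA on short strings; one disagreement eliminates an option:
  (A) ((0|1)(0|1))*: on '1' the DFA goes s0 → s0 and accepts (s0 ∈ Accept), but the regex does not match it → eliminate
  (B) (0|1)*00: on ε the DFA stays in s0 and accepts (s0 ∈ Accept), but the regex does not match it → eliminate
  (C) (0|1)*01(0|1)*: on ε the DFA stays in s0 and accepts (s0 ∈ Accept), but the regex does not match it → eliminate
  (D) 1*(01*01*)*: agrees with the DFA on every string of length ≤ 6
Only (D) is consistent with the DFA.
(D) 1*(01*01*)*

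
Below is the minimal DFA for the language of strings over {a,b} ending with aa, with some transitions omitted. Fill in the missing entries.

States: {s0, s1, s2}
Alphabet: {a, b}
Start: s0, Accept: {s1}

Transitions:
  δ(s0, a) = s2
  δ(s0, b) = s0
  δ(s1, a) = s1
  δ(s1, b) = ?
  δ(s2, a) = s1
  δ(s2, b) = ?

From the language and accept set, identify what each state tracks — s0: last symbol not a; s1: two trailing a's; s2: one trailing a.
Each missing δ(q, a) is the state matching the new tracked value after reading a.
δ(s1, b) = s0; δ(s2, b) = s0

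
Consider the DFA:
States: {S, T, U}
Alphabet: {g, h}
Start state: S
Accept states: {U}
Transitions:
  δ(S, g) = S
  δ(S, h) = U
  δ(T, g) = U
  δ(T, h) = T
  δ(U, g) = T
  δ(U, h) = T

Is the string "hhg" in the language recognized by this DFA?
Processing string "hhg":
  S --h--> U
  U --h--> T
  T --g--> U
Final state: U
Accept states: {U}
Yes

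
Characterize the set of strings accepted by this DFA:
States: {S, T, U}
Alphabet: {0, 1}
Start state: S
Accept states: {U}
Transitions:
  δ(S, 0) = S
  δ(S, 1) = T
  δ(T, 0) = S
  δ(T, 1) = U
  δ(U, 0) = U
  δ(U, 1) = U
Testing a few strings:
  '1' → reject
  '000' → reject
  '11' → accept
  '10' → reject
State roles: S=no progress toward 11; T=one trailing 1; U=substring 11 seen
All binary strings containing the substring 11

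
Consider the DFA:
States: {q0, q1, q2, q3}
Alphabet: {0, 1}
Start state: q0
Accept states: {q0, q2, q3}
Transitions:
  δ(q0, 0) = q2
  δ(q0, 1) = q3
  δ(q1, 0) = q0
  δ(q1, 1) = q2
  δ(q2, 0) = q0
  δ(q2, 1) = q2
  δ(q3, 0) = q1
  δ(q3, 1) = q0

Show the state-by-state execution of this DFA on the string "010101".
read '0': q0 → q2
  read '1': q2 → q2
  read '0': q2 → q0
  read '1': q0 → q3
  read '0': q3 → q1
  read '1': q1 → q2
q0 -> q2 -> q2 -> q0 -> q3 -> q1 -> q2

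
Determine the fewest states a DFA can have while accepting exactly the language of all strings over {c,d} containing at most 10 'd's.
By Myhill–Nerode, count the distinguishable equivalence classes: 12 classes — having seen 0, 1, …, 10, or >10 copies of 'd'; counts 0 through 10 are accepting and >10 is dead.
12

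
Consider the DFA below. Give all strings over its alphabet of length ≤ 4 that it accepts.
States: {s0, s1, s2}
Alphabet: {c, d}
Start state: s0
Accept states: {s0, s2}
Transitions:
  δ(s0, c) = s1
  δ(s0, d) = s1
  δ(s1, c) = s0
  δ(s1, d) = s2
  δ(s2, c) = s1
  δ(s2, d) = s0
ε, cc, cd, dc, dd, cdd, ddd, cccc, cccd, ccdc, ccdd, cdcc, cdcd, dccc, dccd, dcdc, dcdd, ddcc, ddcd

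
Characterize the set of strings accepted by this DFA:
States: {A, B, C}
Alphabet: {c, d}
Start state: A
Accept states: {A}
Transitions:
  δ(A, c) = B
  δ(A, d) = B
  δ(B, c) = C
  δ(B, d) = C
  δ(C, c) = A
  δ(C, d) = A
Testing a few strings:
  'd' → reject
  'dd' → reject
  'cdc' → accept
  'cd' → reject
State roles: A=length ≡ 0 (mod 3); B=length ≡ 1 (mod 3); C=length ≡ 2 (mod 3)
All strings over {c,d} whose length is a multiple of 3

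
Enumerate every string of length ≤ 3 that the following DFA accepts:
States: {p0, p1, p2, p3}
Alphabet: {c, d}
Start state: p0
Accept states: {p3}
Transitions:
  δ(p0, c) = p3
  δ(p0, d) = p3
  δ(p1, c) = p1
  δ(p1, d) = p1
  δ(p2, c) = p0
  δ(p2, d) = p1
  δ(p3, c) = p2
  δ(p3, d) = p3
c, d, cd, dd, cdd, ddd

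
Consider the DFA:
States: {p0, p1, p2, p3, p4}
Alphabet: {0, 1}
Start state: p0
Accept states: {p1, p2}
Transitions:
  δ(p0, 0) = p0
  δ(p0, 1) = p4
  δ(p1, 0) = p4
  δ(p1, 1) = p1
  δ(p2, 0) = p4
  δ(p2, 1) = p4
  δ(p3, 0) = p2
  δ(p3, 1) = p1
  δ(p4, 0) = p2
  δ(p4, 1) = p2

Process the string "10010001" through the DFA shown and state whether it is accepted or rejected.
Processing string "10010001":
  p0 --1--> p4
  p4 --0--> p2
  p2 --0--> p4
  p4 --1--> p2
  p2 --0--> p4
  p4 --0--> p2
  p2 --0--> p4
  p4 --1--> p2
Final state: p2
Accept states: {p1, p2}
Yes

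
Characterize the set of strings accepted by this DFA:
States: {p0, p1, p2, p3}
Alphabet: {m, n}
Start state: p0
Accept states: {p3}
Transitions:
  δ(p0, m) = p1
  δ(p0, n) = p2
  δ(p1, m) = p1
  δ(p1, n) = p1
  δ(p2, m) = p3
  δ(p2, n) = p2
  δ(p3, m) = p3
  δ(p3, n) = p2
Testing a few strings:
  'mnm' → reject
  'm' → reject
  'n' → reject
  'mnn' → reject
State roles: p0=no input read; p1=started with m (dead); p2=started with n, last symbol n; p3=started with n, last symbol m
All strings over {m,n} that start with n and end with m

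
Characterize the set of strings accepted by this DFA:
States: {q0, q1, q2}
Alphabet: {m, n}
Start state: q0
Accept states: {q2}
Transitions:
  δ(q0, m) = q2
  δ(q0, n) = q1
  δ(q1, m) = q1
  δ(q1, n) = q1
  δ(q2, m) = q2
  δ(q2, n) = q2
Testing a few strings:
  'm' → accept
  'n' → reject
  'mmn' → accept
  'mm' → accept
State roles: q0=no input read; q1=started with n (dead); q2=started with m
All strings over {m,n} starting with m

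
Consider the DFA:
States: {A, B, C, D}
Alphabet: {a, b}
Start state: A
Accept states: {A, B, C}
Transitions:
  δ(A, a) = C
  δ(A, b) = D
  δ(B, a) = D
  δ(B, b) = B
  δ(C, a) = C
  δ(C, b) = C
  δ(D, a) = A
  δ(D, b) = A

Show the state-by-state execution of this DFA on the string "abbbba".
read 'a': A → C
  read 'b': C → C
  read 'b': C → C
  read 'b': C → C
  read 'b': C → C
  read 'a': C → C
A -> C -> C -> C -> C -> C -> C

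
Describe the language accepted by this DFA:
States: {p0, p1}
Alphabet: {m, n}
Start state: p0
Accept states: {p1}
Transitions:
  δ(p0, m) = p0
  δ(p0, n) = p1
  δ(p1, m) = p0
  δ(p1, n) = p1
Testing a few strings:
  'm' → reject
  'mn' → accept
  'n' → accept
  'nn' → accept
State roles: p0=last symbol not n; p1=last symbol is n
All strings over {m,n} ending with n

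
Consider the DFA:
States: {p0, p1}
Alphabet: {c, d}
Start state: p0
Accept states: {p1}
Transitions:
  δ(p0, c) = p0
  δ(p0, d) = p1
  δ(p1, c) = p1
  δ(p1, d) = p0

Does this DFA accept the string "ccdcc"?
Processing string "ccdcc":
  p0 --c--> p0
  p0 --c--> p0
  p0 --d--> p1
  p1 --c--> p1
  p1 --c--> p1
Final state: p1
Accept states: {p1}
Yes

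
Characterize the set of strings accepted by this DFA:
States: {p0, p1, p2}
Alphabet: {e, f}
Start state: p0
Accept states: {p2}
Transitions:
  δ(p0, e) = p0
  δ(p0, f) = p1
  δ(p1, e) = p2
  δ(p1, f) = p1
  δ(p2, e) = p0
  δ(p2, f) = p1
Testing a few strings:
  'eeef' → reject
  'feef' → reject
  'e' → reject
  'eff' → reject
State roles: p0=no suffix match; p1=one trailing f; p2=suffix is fe
All strings over {e,f} ending with fe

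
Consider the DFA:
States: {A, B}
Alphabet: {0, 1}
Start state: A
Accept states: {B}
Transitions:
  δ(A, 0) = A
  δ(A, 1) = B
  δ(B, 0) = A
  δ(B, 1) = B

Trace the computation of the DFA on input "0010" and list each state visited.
read '0': A → A
  read '0': A → A
  read '1': A → B
  read '0': B → A
A -> A -> A -> B -> A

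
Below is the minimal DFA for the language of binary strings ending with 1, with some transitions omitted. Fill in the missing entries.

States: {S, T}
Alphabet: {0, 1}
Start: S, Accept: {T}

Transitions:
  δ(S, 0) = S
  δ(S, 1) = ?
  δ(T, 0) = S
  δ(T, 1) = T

From the language and accept set, identify what each state tracks — S: last symbol not 1; T: last symbol is 1.
Each missing δ(q, a) is the state matching the new tracked value after reading a.
δ(S, 1) = T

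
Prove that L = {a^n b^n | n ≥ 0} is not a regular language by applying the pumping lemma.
Assume L is regular with pumping length p. Idea: pumping the a-block changes the count balance.
Choose s = a^p b^p (length 2p ≥ p). By the pumping lemma, s = xyz with |xy| ≤ p, |y| > 0. So y = a^k for some k > 0 (since xy is entirely within the a's). Pumping gives xy²z = a^(p+k) b^p, which is not in L since p+k ≠ p.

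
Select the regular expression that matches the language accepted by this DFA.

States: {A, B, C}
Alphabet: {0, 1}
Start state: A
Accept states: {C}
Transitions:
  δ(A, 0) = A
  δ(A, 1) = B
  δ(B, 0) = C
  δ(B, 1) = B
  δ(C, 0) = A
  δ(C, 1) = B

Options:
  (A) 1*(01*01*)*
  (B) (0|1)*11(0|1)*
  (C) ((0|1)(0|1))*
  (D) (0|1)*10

Check each option against the DFA on short strings; one disagreement eliminates an option:
  (A) 1*(01*01*)*: on ε the DFA stays in A and rejects (A ∉ Accept), but the regex matches it → eliminate
  (B) (0|1)*11(0|1)*: on '10' the DFA goes A → B → C and accepts (C ∈ Accept), but the regex does not match it → eliminate
  (C) ((0|1)(0|1))*: on ε the DFA stays in A and rejects (A ∉ Accept), but the regex matches it → eliminate
  (D) (0|1)*10: agrees with the DFA on every string of length ≤ 6
Only (D) is consistent with the DFA.
(D) (0|1)*10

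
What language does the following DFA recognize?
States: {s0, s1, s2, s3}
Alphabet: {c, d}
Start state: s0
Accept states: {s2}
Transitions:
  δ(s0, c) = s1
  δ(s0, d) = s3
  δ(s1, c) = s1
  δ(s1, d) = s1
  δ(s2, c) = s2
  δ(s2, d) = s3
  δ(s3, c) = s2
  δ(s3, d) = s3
Testing a few strings:
  'cccc' → reject
  'ccdc' → reject
  'ddc' → accept
  'd' → reject
State roles: s0=no input read; s1=started with c (dead); s2=started with d, last symbol c; s3=started with d, last symbol d
All strings over {c,d} that start with d and end with c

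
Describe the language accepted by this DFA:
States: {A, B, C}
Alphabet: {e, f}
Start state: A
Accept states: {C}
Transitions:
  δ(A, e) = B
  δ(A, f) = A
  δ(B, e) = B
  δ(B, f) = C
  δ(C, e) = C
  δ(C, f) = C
Testing a few strings:
  'eff' → accept
  'fffe' → reject
  'eee' → reject
  'effe' → accept
State roles: A=no e seen yet; B=seen a e, waiting for f; C=substring ef seen
All strings over {e,f} containing the substring ef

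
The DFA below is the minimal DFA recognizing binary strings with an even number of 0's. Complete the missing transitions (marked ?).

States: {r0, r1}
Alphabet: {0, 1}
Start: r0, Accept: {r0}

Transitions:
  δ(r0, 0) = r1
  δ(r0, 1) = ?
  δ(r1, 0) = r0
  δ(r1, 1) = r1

From the language and accept set, identify what each state tracks — r0: even number of 0's so far; r1: odd number of 0's so far.
Each missing δ(q, a) is the state matching the new tracked value after reading a.
δ(r0, 1) = r0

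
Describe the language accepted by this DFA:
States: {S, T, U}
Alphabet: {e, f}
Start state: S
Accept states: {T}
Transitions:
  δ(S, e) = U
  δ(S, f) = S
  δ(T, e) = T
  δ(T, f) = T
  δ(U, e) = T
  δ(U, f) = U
Testing a few strings:
  'ee' → accept
  'eee' → accept
  'ffe' → reject
  'fef' → reject
State roles: S=zero e's seen; T=≥ two e's seen; U=one e seen
All strings over {e,f} containing at least two e's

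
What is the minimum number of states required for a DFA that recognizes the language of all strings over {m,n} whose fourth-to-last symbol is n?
By Myhill–Nerode, count the distinguishable equivalence classes: 2^4 = 16 classes — the DFA must remember the last 4 symbols read; every pair of distinct length-4 suffixes is distinguishable by some continuation.
16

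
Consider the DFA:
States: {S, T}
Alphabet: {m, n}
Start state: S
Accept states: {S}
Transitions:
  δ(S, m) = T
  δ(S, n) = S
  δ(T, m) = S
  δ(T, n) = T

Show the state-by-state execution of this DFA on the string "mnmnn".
read 'm': S → T
  read 'n': T → T
  read 'm': T → S
  read 'n': S → S
  read 'n': S → S
S -> T -> T -> S -> S -> S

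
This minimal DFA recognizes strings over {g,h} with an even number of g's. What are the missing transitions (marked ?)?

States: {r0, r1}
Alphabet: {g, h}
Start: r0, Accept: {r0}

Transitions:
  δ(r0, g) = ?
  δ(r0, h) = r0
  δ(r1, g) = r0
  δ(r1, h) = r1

From the language and accept set, identify what each state tracks — r0: even number of g's so far; r1: odd number of g's so far.
Each missing δ(q, a) is the state matching the new tracked value after reading a.
δ(r0, g) = r1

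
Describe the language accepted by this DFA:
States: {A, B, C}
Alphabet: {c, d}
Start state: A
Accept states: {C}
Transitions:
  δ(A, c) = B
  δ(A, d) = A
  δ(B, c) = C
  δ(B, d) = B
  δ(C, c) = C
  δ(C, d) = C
Testing a few strings:
  'dcd' → reject
  'dcdc' → accept
  'ddd' → reject
  'dddc' → reject
State roles: A=zero c's seen; B=one c seen; C=≥ two c's seen
All strings over {c,d} containing at least two c's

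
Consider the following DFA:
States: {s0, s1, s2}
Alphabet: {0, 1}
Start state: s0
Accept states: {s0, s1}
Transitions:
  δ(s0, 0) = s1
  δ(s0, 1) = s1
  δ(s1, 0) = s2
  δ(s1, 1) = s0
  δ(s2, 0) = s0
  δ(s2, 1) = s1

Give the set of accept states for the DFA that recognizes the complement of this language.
Complement accept states = All states \ Original accept states
= {s0, s1, s2} \ {s0, s1}
{s2}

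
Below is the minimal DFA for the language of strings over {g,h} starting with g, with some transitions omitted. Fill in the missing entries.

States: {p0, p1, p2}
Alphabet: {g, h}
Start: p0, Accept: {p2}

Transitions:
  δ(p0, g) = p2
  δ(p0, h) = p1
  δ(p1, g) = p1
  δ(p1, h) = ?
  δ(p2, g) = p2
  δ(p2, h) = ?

From the language and accept set, identify what each state tracks — p0: no input read; p1: started with h (dead); p2: started with g.
Each missing δ(q, a) is the state matching the new tracked value after reading a.
δ(p1, h) = p1; δ(p2, h) = p2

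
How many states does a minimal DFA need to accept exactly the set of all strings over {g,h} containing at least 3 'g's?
By Myhill–Nerode, count the distinguishable equivalence classes: 4 classes — having seen 0, 1, 2, or ≥3 copies of 'g'; any two classes i < j (j ≤ 3) are distinguished by the string g^(3−j), which takes class j to 3 copies (accepted) but leaves class i below 3 (rejected).
4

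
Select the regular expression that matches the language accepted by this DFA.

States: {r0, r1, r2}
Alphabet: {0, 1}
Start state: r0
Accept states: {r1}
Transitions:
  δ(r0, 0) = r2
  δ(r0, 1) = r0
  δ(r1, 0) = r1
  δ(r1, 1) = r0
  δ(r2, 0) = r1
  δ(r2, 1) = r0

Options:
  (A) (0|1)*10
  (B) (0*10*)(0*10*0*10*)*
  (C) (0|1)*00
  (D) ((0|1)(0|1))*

Check each option against the DFA on short strings; one disagreement eliminates an option:
  (A) (0|1)*10: on '00' the DFA goes r0 → r2 → r1 and accepts (r1 ∈ Accept), but the regex does not match it → eliminate
  (B) (0*10*)(0*10*0*10*)*: on '1' the DFA goes r0 → r0 and rejects (r0 ∉ Accept), but the regex matches it → eliminate
  (C) (0|1)*00: agrees with the DFA on every string of length ≤ 6
  (D) ((0|1)(0|1))*: on ε the DFA stays in r0 and rejects (r0 ∉ Accept), but the regex matches it → eliminate
Only (C) is consistent with the DFA.
(C) (0|1)*00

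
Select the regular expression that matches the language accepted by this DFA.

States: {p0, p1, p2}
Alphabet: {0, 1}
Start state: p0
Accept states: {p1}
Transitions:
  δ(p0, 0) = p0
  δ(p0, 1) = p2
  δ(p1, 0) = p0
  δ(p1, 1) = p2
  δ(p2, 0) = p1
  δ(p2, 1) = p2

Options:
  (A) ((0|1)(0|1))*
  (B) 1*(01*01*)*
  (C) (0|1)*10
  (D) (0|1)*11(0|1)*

Check each option against the DFA on short strings; one disagreement eliminates an option:
  (A) ((0|1)(0|1))*: on ε the DFA stays in p0 and rejects (p0 ∉ Accept), but the regex matches it → eliminate
  (B) 1*(01*01*)*: on ε the DFA stays in p0 and rejects (p0 ∉ Accept), but the regex matches it → eliminate
  (C) (0|1)*10: agrees with the DFA on every string of length ≤ 6
  (D) (0|1)*11(0|1)*: on '10' the DFA goes p0 → p2 → p1 and accepts (p1 ∈ Accept), but the regex does not match it → eliminate
Only (C) is consistent with the DFA.
(C) (0|1)*10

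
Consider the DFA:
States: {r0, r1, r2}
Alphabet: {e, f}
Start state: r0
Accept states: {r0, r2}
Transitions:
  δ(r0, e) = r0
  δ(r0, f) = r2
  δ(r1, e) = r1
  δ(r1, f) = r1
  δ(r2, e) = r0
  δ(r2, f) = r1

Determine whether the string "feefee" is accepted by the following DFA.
Processing string "feefee":
  r0 --f--> r2
  r2 --e--> r0
  r0 --e--> r0
  r0 --f--> r2
  r2 --e--> r0
  r0 --e--> r0
Final state: r0
Accept states: {r0, r2}
Yes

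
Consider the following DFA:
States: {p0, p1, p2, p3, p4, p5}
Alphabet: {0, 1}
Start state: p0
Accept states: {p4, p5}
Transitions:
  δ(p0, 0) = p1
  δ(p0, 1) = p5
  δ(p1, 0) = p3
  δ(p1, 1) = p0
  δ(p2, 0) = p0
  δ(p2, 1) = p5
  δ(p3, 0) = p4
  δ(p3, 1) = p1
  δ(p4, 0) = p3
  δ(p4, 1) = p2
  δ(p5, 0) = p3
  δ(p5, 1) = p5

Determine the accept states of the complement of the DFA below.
Complement accept states = All states \ Original accept states
= {p0, p1, p2, p3, p4, p5} \ {p4, p5}
{p0, p1, p2, p3}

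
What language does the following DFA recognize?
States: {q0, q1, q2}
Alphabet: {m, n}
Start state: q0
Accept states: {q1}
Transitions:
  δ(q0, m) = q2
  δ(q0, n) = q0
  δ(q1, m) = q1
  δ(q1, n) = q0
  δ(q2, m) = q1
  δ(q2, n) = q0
Testing a few strings:
  'mnnm' → reject
  'n' → reject
  'nn' → reject
  'mmm' → accept
State roles: q0=last symbol not m; q1=two trailing m's; q2=one trailing m
All strings over {m,n} ending with mm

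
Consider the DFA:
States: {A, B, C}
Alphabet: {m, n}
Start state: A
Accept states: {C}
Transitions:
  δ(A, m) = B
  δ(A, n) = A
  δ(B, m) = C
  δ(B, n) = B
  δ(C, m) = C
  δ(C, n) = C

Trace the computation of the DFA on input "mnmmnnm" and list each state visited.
read 'm': A → B
  read 'n': B → B
  read 'm': B → C
  read 'm': C → C
  read 'n': C → C
  read 'n': C → C
  read 'm': C → C
A -> B -> B -> C -> C -> C -> C -> C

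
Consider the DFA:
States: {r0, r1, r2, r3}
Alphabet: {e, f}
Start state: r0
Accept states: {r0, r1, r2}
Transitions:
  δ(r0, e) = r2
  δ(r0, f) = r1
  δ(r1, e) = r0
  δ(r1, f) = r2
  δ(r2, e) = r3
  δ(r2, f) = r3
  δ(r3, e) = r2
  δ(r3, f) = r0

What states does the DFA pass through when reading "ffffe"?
read 'f': r0 → r1
  read 'f': r1 → r2
  read 'f': r2 → r3
  read 'f': r3 → r0
  read 'e': r0 → r2
r0 -> r1 -> r2 -> r3 -> r0 -> r2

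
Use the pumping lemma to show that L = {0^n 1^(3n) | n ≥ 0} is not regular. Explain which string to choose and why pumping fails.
Assume L is regular with pumping length p. Idea: pumping the 0-block breaks the 1:3 ratio.
Choose s = 0^p 1^(3p) (length 4p ≥ p). By the pumping lemma, s = xyz with |xy| ≤ p, |y| > 0, so y = 0^k with k ≥ 1. Then xy²z = 0^(p+k) 1^(3p). For this to be in L we would need 3p = 3(p+k), i.e. 3k = 0, contradicting k ≥ 1. So xy²z ∉ L.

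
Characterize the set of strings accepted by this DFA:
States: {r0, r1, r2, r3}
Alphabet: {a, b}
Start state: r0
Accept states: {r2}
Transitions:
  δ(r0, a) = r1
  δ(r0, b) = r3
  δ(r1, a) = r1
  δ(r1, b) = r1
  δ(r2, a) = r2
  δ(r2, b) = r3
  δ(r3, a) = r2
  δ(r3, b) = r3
Testing a few strings:
  'bb' → reject
  'abbb' → reject
  'abb' → reject
  'ab' → reject
State roles: r0=no input read; r1=started with a (dead); r2=started with b, last symbol a; r3=started with b, last symbol b
All strings over {a,b} that start with b and end with a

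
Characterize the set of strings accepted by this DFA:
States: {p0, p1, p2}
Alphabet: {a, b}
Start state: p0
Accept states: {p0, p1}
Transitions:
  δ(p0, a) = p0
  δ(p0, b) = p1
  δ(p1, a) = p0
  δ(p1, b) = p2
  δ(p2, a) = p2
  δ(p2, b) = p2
Testing a few strings:
  'a' → accept
  'ba' → accept
  'babb' → reject
  'bb' → reject
State roles: p0=last symbol not b (ok); p1=last symbol b (ok); p2=saw bb (dead)
All strings over {a,b} with no two consecutive b's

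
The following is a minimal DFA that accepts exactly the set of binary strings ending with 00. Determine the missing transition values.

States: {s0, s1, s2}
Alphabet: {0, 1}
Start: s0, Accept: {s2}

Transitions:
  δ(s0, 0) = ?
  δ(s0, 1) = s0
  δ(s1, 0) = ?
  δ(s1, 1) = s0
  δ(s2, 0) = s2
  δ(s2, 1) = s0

From the language and accept set, identify what each state tracks — s0: last symbol not 0; s1: one trailing 0; s2: two trailing 0's.
Each missing δ(q, a) is the state matching the new tracked value after reading a.
δ(s0, 0) = s1; δ(s1, 0) = s2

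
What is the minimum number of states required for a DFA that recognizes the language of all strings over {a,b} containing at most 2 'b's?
By Myhill–Nerode, count the distinguishable equivalence classes: 4 classes — having seen 0, 1, 2, or >2 copies of 'b'; counts 0 through 2 are accepting and >2 is dead.
4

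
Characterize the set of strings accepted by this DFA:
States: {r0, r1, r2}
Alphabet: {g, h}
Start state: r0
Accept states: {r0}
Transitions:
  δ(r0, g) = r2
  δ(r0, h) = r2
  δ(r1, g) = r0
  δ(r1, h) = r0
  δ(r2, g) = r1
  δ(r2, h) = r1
Testing a few strings:
  'gh' → reject
  'ggh' → accept
  'h' → reject
  'hgh' → accept
State roles: r0=length ≡ 0 (mod 3); r1=length ≡ 2 (mod 3); r2=length ≡ 1 (mod 3)
All strings over {g,h} whose length is a multiple of 3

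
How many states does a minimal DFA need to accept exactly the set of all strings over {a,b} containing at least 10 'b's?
By Myhill–Nerode, count the distinguishable equivalence classes: 11 classes — having seen 0, 1, …, 9, or ≥10 copies of 'b'; any two classes i < j (j ≤ 10) are distinguished by the string b^(10−j), which takes class j to 10 copies (accepted) but leaves class i below 10 (rejected).
11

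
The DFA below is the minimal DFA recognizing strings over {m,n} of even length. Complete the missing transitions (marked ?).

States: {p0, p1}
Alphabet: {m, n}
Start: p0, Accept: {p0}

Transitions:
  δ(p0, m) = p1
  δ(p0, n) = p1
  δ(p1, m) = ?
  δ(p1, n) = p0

From the language and accept set, identify what each state tracks — p0: even length so far; p1: odd length so far.
Each missing δ(q, a) is the state matching the new tracked value after reading a.
δ(p1, m) = p0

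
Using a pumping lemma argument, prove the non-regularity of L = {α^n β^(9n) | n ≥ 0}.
Assume L is regular with pumping length p. Idea: pumping the α-block breaks the 1:9 ratio.
Choose s = α^p β^(9p) (length 10p ≥ p). By the pumping lemma, s = xyz with |xy| ≤ p, |y| > 0, so y = α^k with k ≥ 1. Then xy²z = α^(p+k) β^(9p). For this to be in L we would need 9p = 9(p+k), i.e. 9k = 0, contradicting k ≥ 1. So xy²z ∉ L.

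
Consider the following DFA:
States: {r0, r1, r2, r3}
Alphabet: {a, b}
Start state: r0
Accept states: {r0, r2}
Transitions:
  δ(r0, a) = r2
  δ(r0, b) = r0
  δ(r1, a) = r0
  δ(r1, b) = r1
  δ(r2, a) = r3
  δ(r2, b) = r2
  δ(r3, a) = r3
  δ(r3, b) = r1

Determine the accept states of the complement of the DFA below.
Complement accept states = All states \ Original accept states
= {r0, r1, r2, r3} \ {r0, r2}
{r1, r3}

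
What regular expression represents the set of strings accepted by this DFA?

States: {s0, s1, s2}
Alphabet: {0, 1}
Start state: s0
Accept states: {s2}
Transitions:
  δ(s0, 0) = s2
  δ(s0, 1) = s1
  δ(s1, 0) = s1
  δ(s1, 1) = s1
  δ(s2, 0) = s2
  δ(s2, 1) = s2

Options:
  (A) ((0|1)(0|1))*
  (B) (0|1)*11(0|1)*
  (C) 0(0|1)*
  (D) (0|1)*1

Check each option against the DFA on short strings; one disagreement eliminates an option:
  (A) ((0|1)(0|1))*: on ε the DFA stays in s0 and rejects (s0 ∉ Accept), but the regex matches it → eliminate
  (B) (0|1)*11(0|1)*: on '0' the DFA goes s0 → s2 and accepts (s2 ∈ Accept), but the regex does not match it → eliminate
  (C) 0(0|1)*: agrees with the DFA on every string of length ≤ 6
  (D) (0|1)*1: on '0' the DFA goes s0 → s2 and accepts (s2 ∈ Accept), but the regex does not match it → eliminate
Only (C) is consistent with the DFA.
(C) 0(0|1)*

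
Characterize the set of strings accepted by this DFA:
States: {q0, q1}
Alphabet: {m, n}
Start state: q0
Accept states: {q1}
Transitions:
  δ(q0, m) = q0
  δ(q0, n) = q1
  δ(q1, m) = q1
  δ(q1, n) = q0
Testing a few strings:
  'nm' → accept
  'nmn' → reject
  'm' → reject
  'nn' → reject
State roles: q0=even number of n's so far; q1=odd number of n's so far
All strings over {m,n} with an odd number of n's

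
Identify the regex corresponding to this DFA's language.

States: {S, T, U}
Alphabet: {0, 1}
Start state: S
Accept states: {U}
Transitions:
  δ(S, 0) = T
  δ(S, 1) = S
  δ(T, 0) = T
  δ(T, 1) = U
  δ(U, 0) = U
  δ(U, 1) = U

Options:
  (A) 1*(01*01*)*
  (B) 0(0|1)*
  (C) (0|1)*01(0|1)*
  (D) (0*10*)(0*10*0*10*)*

Check each option against the DFA on short strings; one disagreement eliminates an option:
  (A) 1*(01*01*)*: on ε the DFA stays in S and rejects (S ∉ Accept), but the regex matches it → eliminate
  (B) 0(0|1)*: on '0' the DFA goes S → T and rejects (T ∉ Accept), but the regex matches it → eliminate
  (C) (0|1)*01(0|1)*: agrees with the DFA on every string of length ≤ 6
  (D) (0*10*)(0*10*0*10*)*: on '1' the DFA goes S → S and rejects (S ∉ Accept), but the regex matches it → eliminate
Only (C) is consistent with the DFA.
(C) (0|1)*01(0|1)*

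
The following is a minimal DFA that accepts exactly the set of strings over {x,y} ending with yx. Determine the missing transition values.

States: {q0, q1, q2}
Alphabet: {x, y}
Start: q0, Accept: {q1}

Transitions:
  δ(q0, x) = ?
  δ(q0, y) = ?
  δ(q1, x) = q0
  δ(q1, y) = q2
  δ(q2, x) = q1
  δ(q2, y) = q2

From the language and accept set, identify what each state tracks — q0: no suffix match; q1: suffix is yx; q2: one trailing y.
Each missing δ(q, a) is the state matching the new tracked value after reading a.
δ(q0, x) = q0; δ(q0, y) = q2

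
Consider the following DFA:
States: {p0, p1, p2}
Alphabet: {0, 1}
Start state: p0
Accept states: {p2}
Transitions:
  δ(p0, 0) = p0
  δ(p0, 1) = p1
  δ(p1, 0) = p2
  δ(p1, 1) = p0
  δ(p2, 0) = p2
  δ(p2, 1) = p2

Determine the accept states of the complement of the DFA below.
Complement accept states = All states \ Original accept states
= {p0, p1, p2} \ {p2}
{p0, p1}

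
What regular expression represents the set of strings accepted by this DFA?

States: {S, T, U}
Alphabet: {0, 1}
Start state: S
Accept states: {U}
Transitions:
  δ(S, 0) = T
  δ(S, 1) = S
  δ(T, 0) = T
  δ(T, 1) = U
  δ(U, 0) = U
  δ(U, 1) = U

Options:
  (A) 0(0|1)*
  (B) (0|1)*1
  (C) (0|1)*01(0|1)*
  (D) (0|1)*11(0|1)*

Check each option against the DFA on short strings; one disagreement eliminates an option:
  (A) 0(0|1)*: on '0' the DFA goes S → T and rejects (T ∉ Accept), but the regex matches it → eliminate
  (B) (0|1)*1: on '1' the DFA goes S → S and rejects (S ∉ Accept), but the regex matches it → eliminate
  (C) (0|1)*01(0|1)*: agrees with the DFA on every string of length ≤ 6
  (D) (0|1)*11(0|1)*: on '01' the DFA goes S → T → U and accepts (U ∈ Accept), but the regex does not match it → eliminate
Only (C) is consistent with the DFA.
(C) (0|1)*01(0|1)*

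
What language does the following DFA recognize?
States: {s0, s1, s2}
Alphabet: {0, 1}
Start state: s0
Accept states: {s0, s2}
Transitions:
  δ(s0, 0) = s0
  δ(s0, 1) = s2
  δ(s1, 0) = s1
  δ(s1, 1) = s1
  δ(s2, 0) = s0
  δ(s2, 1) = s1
Testing a few strings:
  '0' → accept
  '10' → accept
  '11' → reject
  '0100' → accept
State roles: s0=last symbol not 1 (ok); s1=saw 11 (dead); s2=last symbol 1 (ok)
All binary strings with no two consecutive 1's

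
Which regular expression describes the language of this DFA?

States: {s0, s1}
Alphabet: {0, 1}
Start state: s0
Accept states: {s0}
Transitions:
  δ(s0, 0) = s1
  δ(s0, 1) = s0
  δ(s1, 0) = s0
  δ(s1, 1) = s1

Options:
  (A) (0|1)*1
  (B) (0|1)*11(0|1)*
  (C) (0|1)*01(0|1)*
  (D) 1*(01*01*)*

Check each option against the DFA on short strings; one disagreement eliminates an option:
  (A) (0|1)*1: on ε the DFA stays in s0 and accepts (s0 ∈ Accept), but the regex does not match it → eliminate
  (B) (0|1)*11(0|1)*: on ε the DFA stays in s0 and accepts (s0 ∈ Accept), but the regex does not match it → eliminate
  (C) (0|1)*01(0|1)*: on ε the DFA stays in s0 and accepts (s0 ∈ Accept), but the regex does not match it → eliminate
  (D) 1*(01*01*)*: agrees with the DFA on every string of length ≤ 6
Only (D) is consistent with the DFA.
(D) 1*(01*01*)*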